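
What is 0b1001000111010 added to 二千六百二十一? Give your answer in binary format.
Convert 0b1001000111010 (binary) → 4096 + 512 + 32 + 16 + 8 + 2 = 4666 (decimal)
Convert 二千六百二十一 (Chinese numeral) → 2×1000 + 6×100 + 2×10 + 1 = 2621 (decimal)
Compute 4666 + 2621 = 7287
Convert 7287 (decimal) → 7287 = 4096 + 2048 + 1024 + 64 + 32 + 16 + 4 + 2 + 1 → 0b1110001110111 (binary)
0b1110001110111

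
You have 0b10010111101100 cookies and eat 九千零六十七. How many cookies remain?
Convert 0b10010111101100 (binary) → 8192 + 1024 + 256 + 128 + 64 + 32 + 8 + 4 = 9708 (decimal)
Convert 九千零六十七 (Chinese numeral) → 9×1000 + 6×10 + 7 = 9067 (decimal)
Compute 9708 - 9067 = 641
641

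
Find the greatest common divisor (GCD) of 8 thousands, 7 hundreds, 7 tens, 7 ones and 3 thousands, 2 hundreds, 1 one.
Convert 8 thousands, 7 hundreds, 7 tens, 7 ones (place-value notation) → 8×1000 + 7×100 + 7×10 + 7 = 8777 (decimal)
Convert 3 thousands, 2 hundreds, 1 one (place-value notation) → 3×1000 + 2×100 + 1 = 3201 (decimal)
Compute gcd(8777, 3201) = 1
1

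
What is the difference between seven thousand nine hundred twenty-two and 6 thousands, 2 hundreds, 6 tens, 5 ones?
Convert seven thousand nine hundred twenty-two (English words) → 7×1000 + 9×100 + 22 = 7922 (decimal)
Convert 6 thousands, 2 hundreds, 6 tens, 5 ones (place-value notation) → 6×1000 + 2×100 + 6×10 + 5 = 6265 (decimal)
Difference: |7922 - 6265| = 1657
1657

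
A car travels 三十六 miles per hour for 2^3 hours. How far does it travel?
Convert 三十六 (Chinese numeral) → 3×10 + 6 = 36 (decimal)
Convert 2^3 (power) → 8 (decimal)
Compute 36 × 8 = 288
288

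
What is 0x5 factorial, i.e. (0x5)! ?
Convert 0x5 (hexadecimal) → 5 (decimal)
Compute 5! = 120
120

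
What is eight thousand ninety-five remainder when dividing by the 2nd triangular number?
Convert eight thousand ninety-five (English words) → 8×1000 + 95 = 8095 (decimal)
Convert the 2nd triangular number (triangular index) → 2×3/2 = 3 (decimal)
Compute 8095 mod 3 = 1
1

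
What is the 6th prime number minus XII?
The 6th prime number = 13
Convert XII (Roman numeral) → 10 + 1 + 1 = 12 (decimal)
Compute 13 - 12 = 1
1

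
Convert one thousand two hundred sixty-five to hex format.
Convert one thousand two hundred sixty-five (English words) → 1×1000 + 2×100 + 65 = 1265 (decimal)
Convert 1265 (decimal) → 1265 = 4×256 + 15×16 + 1 → 0x4F1 (hexadecimal)
0x4F1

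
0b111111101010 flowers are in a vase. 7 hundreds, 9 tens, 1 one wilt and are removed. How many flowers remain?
Convert 0b111111101010 (binary) → 2048 + 1024 + 512 + 256 + 128 + 64 + 32 + 8 + 2 = 4074 (decimal)
Convert 7 hundreds, 9 tens, 1 one (place-value notation) → 7×100 + 9×10 + 1 = 791 (decimal)
Compute 4074 - 791 = 3283
3283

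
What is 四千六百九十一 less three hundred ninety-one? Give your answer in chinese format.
Convert 四千六百九十一 (Chinese numeral) → 4×1000 + 6×100 + 9×10 + 1 = 4691 (decimal)
Convert three hundred ninety-one (English words) → 3×100 + 91 = 391 (decimal)
Compute 4691 - 391 = 4300
Convert 4300 (decimal) → 4300 = 4×1000 + 3×100 → 四千三百 (Chinese numeral)
四千三百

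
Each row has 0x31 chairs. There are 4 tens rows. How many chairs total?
Convert 0x31 (hexadecimal) → 3×16 + 1 = 49 (decimal)
Convert 4 tens (place-value notation) → 4×10 = 40 (decimal)
Compute 49 × 40 = 1960
1960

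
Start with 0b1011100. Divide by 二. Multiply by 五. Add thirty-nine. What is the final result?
Convert 0b1011100 (binary) → 64 + 16 + 8 + 4 = 92 (decimal)
Start: 92
Convert 二 (Chinese numeral) → 2 (decimal)
92 ÷ 2 = 46
Convert 五 (Chinese numeral) → 5 (decimal)
46 × 5 = 230
Convert thirty-nine (English words) → 39 (decimal)
230 + 39 = 269
269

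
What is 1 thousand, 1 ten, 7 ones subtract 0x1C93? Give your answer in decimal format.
Convert 1 thousand, 1 ten, 7 ones (place-value notation) → 1×1000 + 1×10 + 7 = 1017 (decimal)
Convert 0x1C93 (hexadecimal) → 1×4096 + 12×256 + 9×16 + 3 = 7315 (decimal)
Compute 1017 - 7315 = -6298
-6298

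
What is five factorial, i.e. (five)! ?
Convert five (English words) → 5 (decimal)
Compute 5! = 120
120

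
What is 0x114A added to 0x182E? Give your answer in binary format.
Convert 0x114A (hexadecimal) → 1×4096 + 1×256 + 4×16 + 10 = 4426 (decimal)
Convert 0x182E (hexadecimal) → 1×4096 + 8×256 + 2×16 + 14 = 6190 (decimal)
Compute 4426 + 6190 = 10616
Convert 10616 (decimal) → 10616 = 8192 + 2048 + 256 + 64 + 32 + 16 + 8 → 0b10100101111000 (binary)
0b10100101111000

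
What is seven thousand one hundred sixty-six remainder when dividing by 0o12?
Convert seven thousand one hundred sixty-six (English words) → 7×1000 + 1×100 + 66 = 7166 (decimal)
Convert 0o12 (octal) → 1×8 + 2 = 10 (decimal)
Compute 7166 mod 10 = 6
6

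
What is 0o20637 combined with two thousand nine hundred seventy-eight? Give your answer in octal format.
Convert 0o20637 (octal) → 2×4096 + 6×64 + 3×8 + 7 = 8607 (decimal)
Convert two thousand nine hundred seventy-eight (English words) → 2×1000 + 9×100 + 78 = 2978 (decimal)
Compute 8607 + 2978 = 11585
Convert 11585 (decimal) → 11585 = 2×4096 + 6×512 + 5×64 + 1 → 0o26501 (octal)
0o26501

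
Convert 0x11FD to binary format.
Convert 0x11FD (hexadecimal) → 1×4096 + 1×256 + 15×16 + 13 = 4605 (decimal)
Convert 4605 (decimal) → 4605 = 4096 + 256 + 128 + 64 + 32 + 16 + 8 + 4 + 1 → 0b1000111111101 (binary)
0b1000111111101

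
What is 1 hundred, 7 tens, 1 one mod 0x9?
Convert 1 hundred, 7 tens, 1 one (place-value notation) → 1×100 + 7×10 + 1 = 171 (decimal)
Convert 0x9 (hexadecimal) → 9 (decimal)
Compute 171 mod 9 = 0
0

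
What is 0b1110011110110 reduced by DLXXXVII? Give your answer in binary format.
Convert 0b1110011110110 (binary) → 4096 + 2048 + 1024 + 128 + 64 + 32 + 16 + 4 + 2 = 7414 (decimal)
Convert DLXXXVII (Roman numeral) → 500 + 50 + 10 + 10 + 10 + 5 + 1 + 1 = 587 (decimal)
Compute 7414 - 587 = 6827
Convert 6827 (decimal) → 6827 = 4096 + 2048 + 512 + 128 + 32 + 8 + 2 + 1 → 0b1101010101011 (binary)
0b1101010101011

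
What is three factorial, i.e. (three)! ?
Convert three (English words) → 3 (decimal)
Compute 3! = 6
6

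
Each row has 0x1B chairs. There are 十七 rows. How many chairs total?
Convert 0x1B (hexadecimal) → 1×16 + 11 = 27 (decimal)
Convert 十七 (Chinese numeral) → 1×10 + 7 = 17 (decimal)
Compute 27 × 17 = 459
459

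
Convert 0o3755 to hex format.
Convert 0o3755 (octal) → 3×512 + 7×64 + 5×8 + 5 = 2029 (decimal)
Convert 2029 (decimal) → 2029 = 7×256 + 14×16 + 13 → 0x7ED (hexadecimal)
0x7ED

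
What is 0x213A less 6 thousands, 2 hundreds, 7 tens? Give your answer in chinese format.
Convert 0x213A (hexadecimal) → 2×4096 + 1×256 + 3×16 + 10 = 8506 (decimal)
Convert 6 thousands, 2 hundreds, 7 tens (place-value notation) → 6×1000 + 2×100 + 7×10 = 6270 (decimal)
Compute 8506 - 6270 = 2236
Convert 2236 (decimal) → 2236 = 2×1000 + 2×100 + 3×10 + 6 → 二千二百三十六 (Chinese numeral)
二千二百三十六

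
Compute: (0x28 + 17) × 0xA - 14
Convert 0x28 (hexadecimal) → 2×16 + 8 = 40 (decimal)
Convert 0xA (hexadecimal) → 10 (decimal)
Expression in decimal: (40 + 17) × 10 - 14
Parentheses first: 40 + 17 = 57
Multiply: 57 × 10 = 570
Subtract: 570 - 14 = 556
556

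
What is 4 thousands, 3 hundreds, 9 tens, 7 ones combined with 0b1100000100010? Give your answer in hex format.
Convert 4 thousands, 3 hundreds, 9 tens, 7 ones (place-value notation) → 4×1000 + 3×100 + 9×10 + 7 = 4397 (decimal)
Convert 0b1100000100010 (binary) → 4096 + 2048 + 32 + 2 = 6178 (decimal)
Compute 4397 + 6178 = 10575
Convert 10575 (decimal) → 10575 = 2×4096 + 9×256 + 4×16 + 15 → 0x294F (hexadecimal)
0x294F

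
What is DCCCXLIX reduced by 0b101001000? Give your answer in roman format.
Convert DCCCXLIX (Roman numeral) → 500 + 100 + 100 + 100 + 40 + 9 = 849 (decimal)
Convert 0b101001000 (binary) → 256 + 64 + 8 = 328 (decimal)
Compute 849 - 328 = 521
Convert 521 (decimal) → 521 = 500 + 10 + 10 + 1 → DXXI (Roman numeral)
DXXI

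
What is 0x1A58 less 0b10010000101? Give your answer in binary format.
Convert 0x1A58 (hexadecimal) → 1×4096 + 10×256 + 5×16 + 8 = 6744 (decimal)
Convert 0b10010000101 (binary) → 1024 + 128 + 4 + 1 = 1157 (decimal)
Compute 6744 - 1157 = 5587
Convert 5587 (decimal) → 5587 = 4096 + 1024 + 256 + 128 + 64 + 16 + 2 + 1 → 0b1010111010011 (binary)
0b1010111010011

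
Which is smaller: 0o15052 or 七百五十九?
Convert 0o15052 (octal) → 1×4096 + 5×512 + 5×8 + 2 = 6698 (decimal)
Convert 七百五十九 (Chinese numeral) → 7×100 + 5×10 + 9 = 759 (decimal)
Compare 6698 vs 759: smaller = 759
759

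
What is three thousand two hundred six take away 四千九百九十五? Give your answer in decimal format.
Convert three thousand two hundred six (English words) → 3×1000 + 2×100 + 6 = 3206 (decimal)
Convert 四千九百九十五 (Chinese numeral) → 4×1000 + 9×100 + 9×10 + 5 = 4995 (decimal)
Compute 3206 - 4995 = -1789
-1789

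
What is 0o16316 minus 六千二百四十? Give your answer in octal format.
Convert 0o16316 (octal) → 1×4096 + 6×512 + 3×64 + 1×8 + 6 = 7374 (decimal)
Convert 六千二百四十 (Chinese numeral) → 6×1000 + 2×100 + 4×10 = 6240 (decimal)
Compute 7374 - 6240 = 1134
Convert 1134 (decimal) → 1134 = 2×512 + 1×64 + 5×8 + 6 → 0o2156 (octal)
0o2156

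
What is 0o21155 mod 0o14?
Convert 0o21155 (octal) → 2×4096 + 1×512 + 1×64 + 5×8 + 5 = 8813 (decimal)
Convert 0o14 (octal) → 1×8 + 4 = 12 (decimal)
Compute 8813 mod 12 = 5
5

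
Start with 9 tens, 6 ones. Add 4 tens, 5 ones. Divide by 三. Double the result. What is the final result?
Convert 9 tens, 6 ones (place-value notation) → 9×10 + 6 = 96 (decimal)
Start: 96
Convert 4 tens, 5 ones (place-value notation) → 4×10 + 5 = 45 (decimal)
96 + 45 = 141
Convert 三 (Chinese numeral) → 3 (decimal)
141 ÷ 3 = 47
47 × 2 = 94
94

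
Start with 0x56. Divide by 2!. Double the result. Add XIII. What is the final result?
Convert 0x56 (hexadecimal) → 5×16 + 6 = 86 (decimal)
Start: 86
Convert 2! (factorial) → 2 (decimal)
86 ÷ 2 = 43
43 × 2 = 86
Convert XIII (Roman numeral) → 10 + 1 + 1 + 1 = 13 (decimal)
86 + 13 = 99
99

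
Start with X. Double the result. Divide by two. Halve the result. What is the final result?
Convert X (Roman numeral) → 10 (decimal)
Start: 10
10 × 2 = 20
Convert two (English words) → 2 (decimal)
20 ÷ 2 = 10
10 ÷ 2 = 5
5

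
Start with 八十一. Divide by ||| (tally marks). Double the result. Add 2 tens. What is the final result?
Convert 八十一 (Chinese numeral) → 8×10 + 1 = 81 (decimal)
Start: 81
Convert ||| (tally marks) → 3 (decimal)
81 ÷ 3 = 27
27 × 2 = 54
Convert 2 tens (place-value notation) → 2×10 = 20 (decimal)
54 + 20 = 74
74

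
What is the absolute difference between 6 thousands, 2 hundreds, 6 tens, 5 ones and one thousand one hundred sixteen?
Convert 6 thousands, 2 hundreds, 6 tens, 5 ones (place-value notation) → 6×1000 + 2×100 + 6×10 + 5 = 6265 (decimal)
Convert one thousand one hundred sixteen (English words) → 1×1000 + 1×100 + 16 = 1116 (decimal)
Compute |6265 - 1116| = 5149
5149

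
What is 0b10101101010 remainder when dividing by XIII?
Convert 0b10101101010 (binary) → 1024 + 256 + 64 + 32 + 8 + 2 = 1386 (decimal)
Convert XIII (Roman numeral) → 10 + 1 + 1 + 1 = 13 (decimal)
Compute 1386 mod 13 = 8
8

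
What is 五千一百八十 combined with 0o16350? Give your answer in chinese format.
Convert 五千一百八十 (Chinese numeral) → 5×1000 + 1×100 + 8×10 = 5180 (decimal)
Convert 0o16350 (octal) → 1×4096 + 6×512 + 3×64 + 5×8 = 7400 (decimal)
Compute 5180 + 7400 = 12580
Convert 12580 (decimal) → 12580 = 1×10000 + 2×1000 + 5×100 + 8×10 → 一万二千五百八十 (Chinese numeral)
一万二千五百八十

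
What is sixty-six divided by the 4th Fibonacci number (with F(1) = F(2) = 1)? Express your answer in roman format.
Convert sixty-six (English words) → 66 (decimal)
Convert the 4th Fibonacci number (with F(1) = F(2) = 1) (Fibonacci index) → 1, 1, 2, 3 → 3 (decimal)
Compute 66 ÷ 3 = 22
Convert 22 (decimal) → 22 = 10 + 10 + 1 + 1 → XXII (Roman numeral)
XXII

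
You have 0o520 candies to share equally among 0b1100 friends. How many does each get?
Convert 0o520 (octal) → 5×64 + 2×8 = 336 (decimal)
Convert 0b1100 (binary) → 8 + 4 = 12 (decimal)
Compute 336 ÷ 12 = 28
28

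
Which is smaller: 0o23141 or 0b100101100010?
Convert 0o23141 (octal) → 2×4096 + 3×512 + 1×64 + 4×8 + 1 = 9825 (decimal)
Convert 0b100101100010 (binary) → 2048 + 256 + 64 + 32 + 2 = 2402 (decimal)
Compare 9825 vs 2402: smaller = 2402
2402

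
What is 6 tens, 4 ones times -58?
Convert 6 tens, 4 ones (place-value notation) → 6×10 + 4 = 64 (decimal)
Compute 64 × -58 = -3712
-3712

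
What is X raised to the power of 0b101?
Convert X (Roman numeral) → 10 (decimal)
Convert 0b101 (binary) → 4 + 1 = 5 (decimal)
Compute 10 ^ 5 = 100000
100000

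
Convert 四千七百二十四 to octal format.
Convert 四千七百二十四 (Chinese numeral) → 4×1000 + 7×100 + 2×10 + 4 = 4724 (decimal)
Convert 4724 (decimal) → 4724 = 1×4096 + 1×512 + 1×64 + 6×8 + 4 → 0o11164 (octal)
0o11164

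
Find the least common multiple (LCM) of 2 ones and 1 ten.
Convert 2 ones (place-value notation) → 2 (decimal)
Convert 1 ten (place-value notation) → 1×10 = 10 (decimal)
Compute lcm(2, 10) = 10
10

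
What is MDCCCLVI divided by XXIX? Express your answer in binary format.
Convert MDCCCLVI (Roman numeral) → 1000 + 500 + 100 + 100 + 100 + 50 + 5 + 1 = 1856 (decimal)
Convert XXIX (Roman numeral) → 10 + 10 + 9 = 29 (decimal)
Compute 1856 ÷ 29 = 64
Convert 64 (decimal) → 0b1000000 (binary)
0b1000000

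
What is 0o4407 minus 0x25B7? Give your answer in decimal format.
Convert 0o4407 (octal) → 4×512 + 4×64 + 7 = 2311 (decimal)
Convert 0x25B7 (hexadecimal) → 2×4096 + 5×256 + 11×16 + 7 = 9655 (decimal)
Compute 2311 - 9655 = -7344
-7344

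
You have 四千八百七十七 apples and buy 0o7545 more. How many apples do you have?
Convert 四千八百七十七 (Chinese numeral) → 4×1000 + 8×100 + 7×10 + 7 = 4877 (decimal)
Convert 0o7545 (octal) → 7×512 + 5×64 + 4×8 + 5 = 3941 (decimal)
Compute 4877 + 3941 = 8818
8818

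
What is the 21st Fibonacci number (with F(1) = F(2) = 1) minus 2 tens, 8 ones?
The 21st Fibonacci number (with F(1) = F(2) = 1) = 10946
Convert 2 tens, 8 ones (place-value notation) → 2×10 + 8 = 28 (decimal)
Compute 10946 - 28 = 10918
10918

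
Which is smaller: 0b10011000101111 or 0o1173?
Convert 0b10011000101111 (binary) → 8192 + 1024 + 512 + 32 + 8 + 4 + 2 + 1 = 9775 (decimal)
Convert 0o1173 (octal) → 1×512 + 1×64 + 7×8 + 3 = 635 (decimal)
Compare 9775 vs 635: smaller = 635
635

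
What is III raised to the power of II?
Convert III (Roman numeral) → 1 + 1 + 1 = 3 (decimal)
Convert II (Roman numeral) → 1 + 1 = 2 (decimal)
Compute 3 ^ 2 = 9
9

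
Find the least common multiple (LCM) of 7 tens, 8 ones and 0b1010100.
Convert 7 tens, 8 ones (place-value notation) → 7×10 + 8 = 78 (decimal)
Convert 0b1010100 (binary) → 64 + 16 + 4 = 84 (decimal)
Compute lcm(78, 84) = 1092
1092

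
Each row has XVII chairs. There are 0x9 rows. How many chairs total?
Convert XVII (Roman numeral) → 10 + 5 + 1 + 1 = 17 (decimal)
Convert 0x9 (hexadecimal) → 9 (decimal)
Compute 17 × 9 = 153
153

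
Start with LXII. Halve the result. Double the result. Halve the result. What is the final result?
Convert LXII (Roman numeral) → 50 + 10 + 1 + 1 = 62 (decimal)
Start: 62
62 ÷ 2 = 31
31 × 2 = 62
62 ÷ 2 = 31
31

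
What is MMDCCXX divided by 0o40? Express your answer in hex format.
Convert MMDCCXX (Roman numeral) → 1000 + 1000 + 500 + 100 + 100 + 10 + 10 = 2720 (decimal)
Convert 0o40 (octal) → 4×8 = 32 (decimal)
Compute 2720 ÷ 32 = 85
Convert 85 (decimal) → 85 = 5×16 + 5 → 0x55 (hexadecimal)
0x55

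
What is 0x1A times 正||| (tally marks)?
Convert 0x1A (hexadecimal) → 1×16 + 10 = 26 (decimal)
Convert 正||| (tally marks) → 5 + 3 = 8 (decimal)
Compute 26 × 8 = 208
208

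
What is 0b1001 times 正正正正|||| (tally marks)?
Convert 0b1001 (binary) → 8 + 1 = 9 (decimal)
Convert 正正正正|||| (tally marks) → 5 + 5 + 5 + 5 + 4 = 24 (decimal)
Compute 9 × 24 = 216
216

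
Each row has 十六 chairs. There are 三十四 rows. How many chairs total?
Convert 十六 (Chinese numeral) → 1×10 + 6 = 16 (decimal)
Convert 三十四 (Chinese numeral) → 3×10 + 4 = 34 (decimal)
Compute 16 × 34 = 544
544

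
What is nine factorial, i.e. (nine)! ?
Convert nine (English words) → 9 (decimal)
Compute 9! = 362880
362880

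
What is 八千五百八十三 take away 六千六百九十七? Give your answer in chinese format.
Convert 八千五百八十三 (Chinese numeral) → 8×1000 + 5×100 + 8×10 + 3 = 8583 (decimal)
Convert 六千六百九十七 (Chinese numeral) → 6×1000 + 6×100 + 9×10 + 7 = 6697 (decimal)
Compute 8583 - 6697 = 1886
Convert 1886 (decimal) → 1886 = 1×1000 + 8×100 + 8×10 + 6 → 一千八百八十六 (Chinese numeral)
一千八百八十六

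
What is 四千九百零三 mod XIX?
Convert 四千九百零三 (Chinese numeral) → 4×1000 + 9×100 + 3 = 4903 (decimal)
Convert XIX (Roman numeral) → 10 + 9 = 19 (decimal)
Compute 4903 mod 19 = 1
1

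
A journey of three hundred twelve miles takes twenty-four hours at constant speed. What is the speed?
Convert three hundred twelve (English words) → 3×100 + 12 = 312 (decimal)
Convert twenty-four (English words) → 24 (decimal)
Compute 312 ÷ 24 = 13
13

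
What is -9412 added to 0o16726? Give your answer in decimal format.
Convert 0o16726 (octal) → 1×4096 + 6×512 + 7×64 + 2×8 + 6 = 7638 (decimal)
Compute -9412 + 7638 = -1774
-1774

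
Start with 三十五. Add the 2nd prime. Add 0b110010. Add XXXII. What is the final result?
Convert 三十五 (Chinese numeral) → 3×10 + 5 = 35 (decimal)
Start: 35
Convert the 2nd prime (prime index) → 3 (decimal)
35 + 3 = 38
Convert 0b110010 (binary) → 32 + 16 + 2 = 50 (decimal)
38 + 50 = 88
Convert XXXII (Roman numeral) → 10 + 10 + 10 + 1 + 1 = 32 (decimal)
88 + 32 = 120
120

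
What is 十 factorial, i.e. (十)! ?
Convert 十 (Chinese numeral) → 1×10 = 10 (decimal)
Compute 10! = 3628800
3628800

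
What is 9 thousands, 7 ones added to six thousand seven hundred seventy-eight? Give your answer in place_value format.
Convert 9 thousands, 7 ones (place-value notation) → 9×1000 + 7 = 9007 (decimal)
Convert six thousand seven hundred seventy-eight (English words) → 6×1000 + 7×100 + 78 = 6778 (decimal)
Compute 9007 + 6778 = 15785
Convert 15785 (decimal) → 15785 = 15×1000 + 7×100 + 8×10 + 5 → 15 thousands, 7 hundreds, 8 tens, 5 ones (place-value notation)
15 thousands, 7 hundreds, 8 tens, 5 ones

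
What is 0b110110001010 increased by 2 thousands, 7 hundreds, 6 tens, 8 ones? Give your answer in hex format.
Convert 0b110110001010 (binary) → 2048 + 1024 + 256 + 128 + 8 + 2 = 3466 (decimal)
Convert 2 thousands, 7 hundreds, 6 tens, 8 ones (place-value notation) → 2×1000 + 7×100 + 6×10 + 8 = 2768 (decimal)
Compute 3466 + 2768 = 6234
Convert 6234 (decimal) → 6234 = 1×4096 + 8×256 + 5×16 + 10 → 0x185A (hexadecimal)
0x185A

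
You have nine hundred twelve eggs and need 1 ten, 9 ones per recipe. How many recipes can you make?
Convert nine hundred twelve (English words) → 9×100 + 12 = 912 (decimal)
Convert 1 ten, 9 ones (place-value notation) → 1×10 + 9 = 19 (decimal)
Compute 912 ÷ 19 = 48
48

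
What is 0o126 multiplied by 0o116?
Convert 0o126 (octal) → 1×64 + 2×8 + 6 = 86 (decimal)
Convert 0o116 (octal) → 1×64 + 1×8 + 6 = 78 (decimal)
Compute 86 × 78 = 6708
6708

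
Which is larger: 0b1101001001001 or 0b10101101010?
Convert 0b1101001001001 (binary) → 4096 + 2048 + 512 + 64 + 8 + 1 = 6729 (decimal)
Convert 0b10101101010 (binary) → 1024 + 256 + 64 + 32 + 8 + 2 = 1386 (decimal)
Compare 6729 vs 1386: larger = 6729
6729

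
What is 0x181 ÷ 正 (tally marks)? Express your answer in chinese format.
Convert 0x181 (hexadecimal) → 1×256 + 8×16 + 1 = 385 (decimal)
Convert 正 (tally marks) → 5 (decimal)
Compute 385 ÷ 5 = 77
Convert 77 (decimal) → 77 = 7×10 + 7 → 七十七 (Chinese numeral)
七十七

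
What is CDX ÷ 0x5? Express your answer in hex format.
Convert CDX (Roman numeral) → 400 + 10 = 410 (decimal)
Convert 0x5 (hexadecimal) → 5 (decimal)
Compute 410 ÷ 5 = 82
Convert 82 (decimal) → 82 = 5×16 + 2 → 0x52 (hexadecimal)
0x52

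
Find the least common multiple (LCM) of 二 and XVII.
Convert 二 (Chinese numeral) → 2 (decimal)
Convert XVII (Roman numeral) → 10 + 5 + 1 + 1 = 17 (decimal)
Compute lcm(2, 17) = 34
34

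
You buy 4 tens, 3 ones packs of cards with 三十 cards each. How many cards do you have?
Convert 三十 (Chinese numeral) → 3×10 = 30 (decimal)
Convert 4 tens, 3 ones (place-value notation) → 4×10 + 3 = 43 (decimal)
Compute 30 × 43 = 1290
1290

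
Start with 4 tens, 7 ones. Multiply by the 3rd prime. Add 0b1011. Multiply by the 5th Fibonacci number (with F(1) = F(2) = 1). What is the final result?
Convert 4 tens, 7 ones (place-value notation) → 4×10 + 7 = 47 (decimal)
Start: 47
Convert the 3rd prime (prime index) → 5 (decimal)
47 × 5 = 235
Convert 0b1011 (binary) → 8 + 2 + 1 = 11 (decimal)
235 + 11 = 246
Convert the 5th Fibonacci number (with F(1) = F(2) = 1) (Fibonacci index) → 1, 1, 2, 3, 5 → 5 (decimal)
246 × 5 = 1230
1230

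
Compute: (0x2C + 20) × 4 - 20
Convert 0x2C (hexadecimal) → 2×16 + 12 = 44 (decimal)
Expression in decimal: (44 + 20) × 4 - 20
Parentheses first: 44 + 20 = 64
Multiply: 64 × 4 = 256
Subtract: 256 - 20 = 236
236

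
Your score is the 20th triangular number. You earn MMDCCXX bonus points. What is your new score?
Convert the 20th triangular number (triangular index) → 20×21/2 = 210 (decimal)
Convert MMDCCXX (Roman numeral) → 1000 + 1000 + 500 + 100 + 100 + 10 + 10 = 2720 (decimal)
Compute 210 + 2720 = 2930
2930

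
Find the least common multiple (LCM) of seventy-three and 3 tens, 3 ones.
Convert seventy-three (English words) → 73 (decimal)
Convert 3 tens, 3 ones (place-value notation) → 3×10 + 3 = 33 (decimal)
Compute lcm(73, 33) = 2409
2409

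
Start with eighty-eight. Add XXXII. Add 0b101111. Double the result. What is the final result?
Convert eighty-eight (English words) → 88 (decimal)
Start: 88
Convert XXXII (Roman numeral) → 10 + 10 + 10 + 1 + 1 = 32 (decimal)
88 + 32 = 120
Convert 0b101111 (binary) → 32 + 8 + 4 + 2 + 1 = 47 (decimal)
120 + 47 = 167
167 × 2 = 334
334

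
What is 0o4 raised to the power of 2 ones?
Convert 0o4 (octal) → 4 (decimal)
Convert 2 ones (place-value notation) → 2 (decimal)
Compute 4 ^ 2 = 16
16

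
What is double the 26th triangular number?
The 26th triangular number = 26×27/2 = 351
Compute 351 × 2 = 702
702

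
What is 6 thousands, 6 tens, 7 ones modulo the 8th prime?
Convert 6 thousands, 6 tens, 7 ones (place-value notation) → 6×1000 + 6×10 + 7 = 6067 (decimal)
Convert the 8th prime (prime index) → 19 (decimal)
Compute 6067 mod 19 = 6
6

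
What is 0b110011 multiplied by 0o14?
Convert 0b110011 (binary) → 32 + 16 + 2 + 1 = 51 (decimal)
Convert 0o14 (octal) → 1×8 + 4 = 12 (decimal)
Compute 51 × 12 = 612
612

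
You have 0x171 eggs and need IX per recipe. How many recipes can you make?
Convert 0x171 (hexadecimal) → 1×256 + 7×16 + 1 = 369 (decimal)
Convert IX (Roman numeral) → 9 (decimal)
Compute 369 ÷ 9 = 41
41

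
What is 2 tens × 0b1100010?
Convert 2 tens (place-value notation) → 2×10 = 20 (decimal)
Convert 0b1100010 (binary) → 64 + 32 + 2 = 98 (decimal)
Compute 20 × 98 = 1960
1960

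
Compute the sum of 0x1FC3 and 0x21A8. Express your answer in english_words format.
Convert 0x1FC3 (hexadecimal) → 1×4096 + 15×256 + 12×16 + 3 = 8131 (decimal)
Convert 0x21A8 (hexadecimal) → 2×4096 + 1×256 + 10×16 + 8 = 8616 (decimal)
Compute 8131 + 8616 = 16747
Convert 16747 (decimal) → 16747 = 16×1000 + 7×100 + 47 → sixteen thousand seven hundred forty-seven (English words)
sixteen thousand seven hundred forty-seven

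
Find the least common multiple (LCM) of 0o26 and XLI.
Convert 0o26 (octal) → 2×8 + 6 = 22 (decimal)
Convert XLI (Roman numeral) → 40 + 1 = 41 (decimal)
Compute lcm(22, 41) = 902
902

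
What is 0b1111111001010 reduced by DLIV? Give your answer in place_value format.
Convert 0b1111111001010 (binary) → 4096 + 2048 + 1024 + 512 + 256 + 128 + 64 + 8 + 2 = 8138 (decimal)
Convert DLIV (Roman numeral) → 500 + 50 + 4 = 554 (decimal)
Compute 8138 - 554 = 7584
Convert 7584 (decimal) → 7584 = 7×1000 + 5×100 + 8×10 + 4 → 7 thousands, 5 hundreds, 8 tens, 4 ones (place-value notation)
7 thousands, 5 hundreds, 8 tens, 4 ones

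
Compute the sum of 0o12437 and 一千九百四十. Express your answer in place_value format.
Convert 0o12437 (octal) → 1×4096 + 2×512 + 4×64 + 3×8 + 7 = 5407 (decimal)
Convert 一千九百四十 (Chinese numeral) → 1×1000 + 9×100 + 4×10 = 1940 (decimal)
Compute 5407 + 1940 = 7347
Convert 7347 (decimal) → 7347 = 7×1000 + 3×100 + 4×10 + 7 → 7 thousands, 3 hundreds, 4 tens, 7 ones (place-value notation)
7 thousands, 3 hundreds, 4 tens, 7 ones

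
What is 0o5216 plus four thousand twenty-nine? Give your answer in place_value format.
Convert 0o5216 (octal) → 5×512 + 2×64 + 1×8 + 6 = 2702 (decimal)
Convert four thousand twenty-nine (English words) → 4×1000 + 29 = 4029 (decimal)
Compute 2702 + 4029 = 6731
Convert 6731 (decimal) → 6731 = 6×1000 + 7×100 + 3×10 + 1 → 6 thousands, 7 hundreds, 3 tens, 1 one (place-value notation)
6 thousands, 7 hundreds, 3 tens, 1 one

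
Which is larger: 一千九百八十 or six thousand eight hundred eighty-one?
Convert 一千九百八十 (Chinese numeral) → 1×1000 + 9×100 + 8×10 = 1980 (decimal)
Convert six thousand eight hundred eighty-one (English words) → 6×1000 + 8×100 + 81 = 6881 (decimal)
Compare 1980 vs 6881: larger = 6881
6881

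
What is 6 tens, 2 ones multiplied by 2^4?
Convert 6 tens, 2 ones (place-value notation) → 6×10 + 2 = 62 (decimal)
Convert 2^4 (power) → 16 (decimal)
Compute 62 × 16 = 992
992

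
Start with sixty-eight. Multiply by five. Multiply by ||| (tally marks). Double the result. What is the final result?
Convert sixty-eight (English words) → 68 (decimal)
Start: 68
Convert five (English words) → 5 (decimal)
68 × 5 = 340
Convert ||| (tally marks) → 3 (decimal)
340 × 3 = 1020
1020 × 2 = 2040
2040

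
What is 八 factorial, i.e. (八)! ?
Convert 八 (Chinese numeral) → 8 (decimal)
Compute 8! = 40320
40320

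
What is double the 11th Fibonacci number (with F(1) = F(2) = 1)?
The 11th Fibonacci number (with F(1) = F(2) = 1): 1, 1, 2, 3, 5, 8, 13, 21, 34, 55, 89 → 89
Compute 89 × 2 = 178
178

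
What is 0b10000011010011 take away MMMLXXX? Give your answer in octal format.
Convert 0b10000011010011 (binary) → 8192 + 128 + 64 + 16 + 2 + 1 = 8403 (decimal)
Convert MMMLXXX (Roman numeral) → 1000 + 1000 + 1000 + 50 + 10 + 10 + 10 = 3080 (decimal)
Compute 8403 - 3080 = 5323
Convert 5323 (decimal) → 5323 = 1×4096 + 2×512 + 3×64 + 1×8 + 3 → 0o12313 (octal)
0o12313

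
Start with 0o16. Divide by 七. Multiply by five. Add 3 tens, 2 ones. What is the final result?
Convert 0o16 (octal) → 1×8 + 6 = 14 (decimal)
Start: 14
Convert 七 (Chinese numeral) → 7 (decimal)
14 ÷ 7 = 2
Convert five (English words) → 5 (decimal)
2 × 5 = 10
Convert 3 tens, 2 ones (place-value notation) → 3×10 + 2 = 32 (decimal)
10 + 32 = 42
42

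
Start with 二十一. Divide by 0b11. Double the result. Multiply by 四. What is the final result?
Convert 二十一 (Chinese numeral) → 2×10 + 1 = 21 (decimal)
Start: 21
Convert 0b11 (binary) → 2 + 1 = 3 (decimal)
21 ÷ 3 = 7
7 × 2 = 14
Convert 四 (Chinese numeral) → 4 (decimal)
14 × 4 = 56
56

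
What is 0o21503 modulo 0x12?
Convert 0o21503 (octal) → 2×4096 + 1×512 + 5×64 + 3 = 9027 (decimal)
Convert 0x12 (hexadecimal) → 1×16 + 2 = 18 (decimal)
Compute 9027 mod 18 = 9
9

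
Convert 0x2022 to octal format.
Convert 0x2022 (hexadecimal) → 2×4096 + 2×16 + 2 = 8226 (decimal)
Convert 8226 (decimal) → 8226 = 2×4096 + 4×8 + 2 → 0o20042 (octal)
0o20042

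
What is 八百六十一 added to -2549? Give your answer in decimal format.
Convert 八百六十一 (Chinese numeral) → 8×100 + 6×10 + 1 = 861 (decimal)
Compute 861 + -2549 = -1688
-1688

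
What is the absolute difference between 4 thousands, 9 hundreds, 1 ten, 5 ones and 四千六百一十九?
Convert 4 thousands, 9 hundreds, 1 ten, 5 ones (place-value notation) → 4×1000 + 9×100 + 1×10 + 5 = 4915 (decimal)
Convert 四千六百一十九 (Chinese numeral) → 4×1000 + 6×100 + 1×10 + 9 = 4619 (decimal)
Compute |4915 - 4619| = 296
296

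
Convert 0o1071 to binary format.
Convert 0o1071 (octal) → 1×512 + 7×8 + 1 = 569 (decimal)
Convert 569 (decimal) → 569 = 512 + 32 + 16 + 8 + 1 → 0b1000111001 (binary)
0b1000111001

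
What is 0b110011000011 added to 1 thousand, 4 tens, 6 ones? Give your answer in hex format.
Convert 0b110011000011 (binary) → 2048 + 1024 + 128 + 64 + 2 + 1 = 3267 (decimal)
Convert 1 thousand, 4 tens, 6 ones (place-value notation) → 1×1000 + 4×10 + 6 = 1046 (decimal)
Compute 3267 + 1046 = 4313
Convert 4313 (decimal) → 4313 = 1×4096 + 13×16 + 9 → 0x10D9 (hexadecimal)
0x10D9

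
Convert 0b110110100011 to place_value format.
Convert 0b110110100011 (binary) → 2048 + 1024 + 256 + 128 + 32 + 2 + 1 = 3491 (decimal)
Convert 3491 (decimal) → 3491 = 3×1000 + 4×100 + 9×10 + 1 → 3 thousands, 4 hundreds, 9 tens, 1 one (place-value notation)
3 thousands, 4 hundreds, 9 tens, 1 one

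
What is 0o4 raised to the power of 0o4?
Convert 0o4 (octal) → 4 (decimal)
Convert 0o4 (octal) → 4 (decimal)
Compute 4 ^ 4 = 256
256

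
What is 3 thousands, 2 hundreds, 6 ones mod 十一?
Convert 3 thousands, 2 hundreds, 6 ones (place-value notation) → 3×1000 + 2×100 + 6 = 3206 (decimal)
Convert 十一 (Chinese numeral) → 1×10 + 1 = 11 (decimal)
Compute 3206 mod 11 = 5
5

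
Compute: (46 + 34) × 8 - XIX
Convert XIX (Roman numeral) → 10 + 9 = 19 (decimal)
Expression in decimal: (46 + 34) × 8 - 19
Parentheses first: 46 + 34 = 80
Multiply: 80 × 8 = 640
Subtract: 640 - 19 = 621
621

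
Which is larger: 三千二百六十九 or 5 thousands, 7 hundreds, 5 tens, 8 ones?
Convert 三千二百六十九 (Chinese numeral) → 3×1000 + 2×100 + 6×10 + 9 = 3269 (decimal)
Convert 5 thousands, 7 hundreds, 5 tens, 8 ones (place-value notation) → 5×1000 + 7×100 + 5×10 + 8 = 5758 (decimal)
Compare 3269 vs 5758: larger = 5758
5758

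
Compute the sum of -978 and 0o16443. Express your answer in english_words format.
Convert 0o16443 (octal) → 1×4096 + 6×512 + 4×64 + 4×8 + 3 = 7459 (decimal)
Compute -978 + 7459 = 6481
Convert 6481 (decimal) → 6481 = 6×1000 + 4×100 + 81 → six thousand four hundred eighty-one (English words)
six thousand four hundred eighty-one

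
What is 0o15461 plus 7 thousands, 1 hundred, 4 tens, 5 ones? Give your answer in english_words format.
Convert 0o15461 (octal) → 1×4096 + 5×512 + 4×64 + 6×8 + 1 = 6961 (decimal)
Convert 7 thousands, 1 hundred, 4 tens, 5 ones (place-value notation) → 7×1000 + 1×100 + 4×10 + 5 = 7145 (decimal)
Compute 6961 + 7145 = 14106
Convert 14106 (decimal) → 14106 = 14×1000 + 1×100 + 6 → fourteen thousand one hundred six (English words)
fourteen thousand one hundred six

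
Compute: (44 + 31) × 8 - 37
Parentheses first: 44 + 31 = 75
Multiply: 75 × 8 = 600
Subtract: 600 - 37 = 563
563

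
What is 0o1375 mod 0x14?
Convert 0o1375 (octal) → 1×512 + 3×64 + 7×8 + 5 = 765 (decimal)
Convert 0x14 (hexadecimal) → 1×16 + 4 = 20 (decimal)
Compute 765 mod 20 = 5
5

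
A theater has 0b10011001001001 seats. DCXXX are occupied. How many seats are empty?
Convert 0b10011001001001 (binary) → 8192 + 1024 + 512 + 64 + 8 + 1 = 9801 (decimal)
Convert DCXXX (Roman numeral) → 500 + 100 + 10 + 10 + 10 = 630 (decimal)
Compute 9801 - 630 = 9171
9171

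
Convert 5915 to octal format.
Convert 5915 (decimal) → 5915 = 1×4096 + 3×512 + 4×64 + 3×8 + 3 → 0o13433 (octal)
0o13433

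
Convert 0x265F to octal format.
Convert 0x265F (hexadecimal) → 2×4096 + 6×256 + 5×16 + 15 = 9823 (decimal)
Convert 9823 (decimal) → 9823 = 2×4096 + 3×512 + 1×64 + 3×8 + 7 → 0o23137 (octal)
0o23137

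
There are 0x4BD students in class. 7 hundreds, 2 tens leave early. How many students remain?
Convert 0x4BD (hexadecimal) → 4×256 + 11×16 + 13 = 1213 (decimal)
Convert 7 hundreds, 2 tens (place-value notation) → 7×100 + 2×10 = 720 (decimal)
Compute 1213 - 720 = 493
493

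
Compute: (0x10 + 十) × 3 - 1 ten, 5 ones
Convert 0x10 (hexadecimal) → 1×16 = 16 (decimal)
Convert 十 (Chinese numeral) → 1×10 = 10 (decimal)
Convert 1 ten, 5 ones (place-value notation) → 1×10 + 5 = 15 (decimal)
Expression in decimal: (16 + 10) × 3 - 15
Parentheses first: 16 + 10 = 26
Multiply: 26 × 3 = 78
Subtract: 78 - 15 = 63
63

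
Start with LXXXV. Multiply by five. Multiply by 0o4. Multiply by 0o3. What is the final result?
Convert LXXXV (Roman numeral) → 50 + 10 + 10 + 10 + 5 = 85 (decimal)
Start: 85
Convert five (English words) → 5 (decimal)
85 × 5 = 425
Convert 0o4 (octal) → 4 (decimal)
425 × 4 = 1700
Convert 0o3 (octal) → 3 (decimal)
1700 × 3 = 5100
5100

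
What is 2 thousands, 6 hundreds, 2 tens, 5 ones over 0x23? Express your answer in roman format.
Convert 2 thousands, 6 hundreds, 2 tens, 5 ones (place-value notation) → 2×1000 + 6×100 + 2×10 + 5 = 2625 (decimal)
Convert 0x23 (hexadecimal) → 2×16 + 3 = 35 (decimal)
Compute 2625 ÷ 35 = 75
Convert 75 (decimal) → 75 = 50 + 10 + 10 + 5 → LXXV (Roman numeral)
LXXV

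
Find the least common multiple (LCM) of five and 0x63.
Convert five (English words) → 5 (decimal)
Convert 0x63 (hexadecimal) → 6×16 + 3 = 99 (decimal)
Compute lcm(5, 99) = 495
495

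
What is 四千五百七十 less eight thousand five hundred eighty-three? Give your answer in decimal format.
Convert 四千五百七十 (Chinese numeral) → 4×1000 + 5×100 + 7×10 = 4570 (decimal)
Convert eight thousand five hundred eighty-three (English words) → 8×1000 + 5×100 + 83 = 8583 (decimal)
Compute 4570 - 8583 = -4013
-4013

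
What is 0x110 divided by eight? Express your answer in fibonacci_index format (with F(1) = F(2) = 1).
Convert 0x110 (hexadecimal) → 1×256 + 1×16 = 272 (decimal)
Convert eight (English words) → 8 (decimal)
Compute 272 ÷ 8 = 34
Convert 34 (decimal) → 1, 1, 2, 3, 5, 8, 13, 21, 34 → the 9th Fibonacci number (Fibonacci index)
the 9th Fibonacci number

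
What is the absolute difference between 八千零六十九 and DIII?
Convert 八千零六十九 (Chinese numeral) → 8×1000 + 6×10 + 9 = 8069 (decimal)
Convert DIII (Roman numeral) → 500 + 1 + 1 + 1 = 503 (decimal)
Compute |8069 - 503| = 7566
7566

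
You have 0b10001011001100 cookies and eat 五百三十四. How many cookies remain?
Convert 0b10001011001100 (binary) → 8192 + 512 + 128 + 64 + 8 + 4 = 8908 (decimal)
Convert 五百三十四 (Chinese numeral) → 5×100 + 3×10 + 4 = 534 (decimal)
Compute 8908 - 534 = 8374
8374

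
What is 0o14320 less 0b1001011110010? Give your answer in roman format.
Convert 0o14320 (octal) → 1×4096 + 4×512 + 3×64 + 2×8 = 6352 (decimal)
Convert 0b1001011110010 (binary) → 4096 + 512 + 128 + 64 + 32 + 16 + 2 = 4850 (decimal)
Compute 6352 - 4850 = 1502
Convert 1502 (decimal) → 1502 = 1000 + 500 + 1 + 1 → MDII (Roman numeral)
MDII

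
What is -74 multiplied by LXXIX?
Convert LXXIX (Roman numeral) → 50 + 10 + 10 + 9 = 79 (decimal)
Compute -74 × 79 = -5846
-5846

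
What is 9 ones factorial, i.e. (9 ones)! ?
Convert 9 ones (place-value notation) → 9 (decimal)
Compute 9! = 362880
362880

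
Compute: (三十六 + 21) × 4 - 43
Convert 三十六 (Chinese numeral) → 3×10 + 6 = 36 (decimal)
Expression in decimal: (36 + 21) × 4 - 43
Parentheses first: 36 + 21 = 57
Multiply: 57 × 4 = 228
Subtract: 228 - 43 = 185
185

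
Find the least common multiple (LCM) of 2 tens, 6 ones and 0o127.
Convert 2 tens, 6 ones (place-value notation) → 2×10 + 6 = 26 (decimal)
Convert 0o127 (octal) → 1×64 + 2×8 + 7 = 87 (decimal)
Compute lcm(26, 87) = 2262
2262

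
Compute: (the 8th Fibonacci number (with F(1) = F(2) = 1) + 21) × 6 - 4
Convert the 8th Fibonacci number (with F(1) = F(2) = 1) (Fibonacci index) → 1, 1, 2, 3, 5, 8, 13, 21 → 21 (decimal)
Expression in decimal: (21 + 21) × 6 - 4
Parentheses first: 21 + 21 = 42
Multiply: 42 × 6 = 252
Subtract: 252 - 4 = 248
248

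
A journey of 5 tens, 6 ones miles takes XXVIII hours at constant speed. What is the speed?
Convert 5 tens, 6 ones (place-value notation) → 5×10 + 6 = 56 (decimal)
Convert XXVIII (Roman numeral) → 10 + 10 + 5 + 1 + 1 + 1 = 28 (decimal)
Compute 56 ÷ 28 = 2
2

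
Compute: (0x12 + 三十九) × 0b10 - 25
Convert 0x12 (hexadecimal) → 1×16 + 2 = 18 (decimal)
Convert 三十九 (Chinese numeral) → 3×10 + 9 = 39 (decimal)
Convert 0b10 (binary) → 2 (decimal)
Expression in decimal: (18 + 39) × 2 - 25
Parentheses first: 18 + 39 = 57
Multiply: 57 × 2 = 114
Subtract: 114 - 25 = 89
89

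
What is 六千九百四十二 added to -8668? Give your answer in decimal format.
Convert 六千九百四十二 (Chinese numeral) → 6×1000 + 9×100 + 4×10 + 2 = 6942 (decimal)
Compute 6942 + -8668 = -1726
-1726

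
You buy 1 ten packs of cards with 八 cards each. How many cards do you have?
Convert 八 (Chinese numeral) → 8 (decimal)
Convert 1 ten (place-value notation) → 1×10 = 10 (decimal)
Compute 8 × 10 = 80
80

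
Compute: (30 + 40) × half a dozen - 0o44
Convert half a dozen (colloquial) → 6 (decimal)
Convert 0o44 (octal) → 4×8 + 4 = 36 (decimal)
Expression in decimal: (30 + 40) × 6 - 36
Parentheses first: 30 + 40 = 70
Multiply: 70 × 6 = 420
Subtract: 420 - 36 = 384
384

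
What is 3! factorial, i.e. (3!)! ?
Convert 3! (factorial) → 6 (decimal)
Compute 6! = 720
720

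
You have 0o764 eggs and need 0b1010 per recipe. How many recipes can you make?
Convert 0o764 (octal) → 7×64 + 6×8 + 4 = 500 (decimal)
Convert 0b1010 (binary) → 8 + 2 = 10 (decimal)
Compute 500 ÷ 10 = 50
50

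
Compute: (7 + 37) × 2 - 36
Parentheses first: 7 + 37 = 44
Multiply: 44 × 2 = 88
Subtract: 88 - 36 = 52
52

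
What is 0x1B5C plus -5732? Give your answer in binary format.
Convert 0x1B5C (hexadecimal) → 1×4096 + 11×256 + 5×16 + 12 = 7004 (decimal)
Compute 7004 + -5732 = 1272
Convert 1272 (decimal) → 1272 = 1024 + 128 + 64 + 32 + 16 + 8 → 0b10011111000 (binary)
0b10011111000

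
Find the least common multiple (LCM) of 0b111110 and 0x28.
Convert 0b111110 (binary) → 32 + 16 + 8 + 4 + 2 = 62 (decimal)
Convert 0x28 (hexadecimal) → 2×16 + 8 = 40 (decimal)
Compute lcm(62, 40) = 1240
1240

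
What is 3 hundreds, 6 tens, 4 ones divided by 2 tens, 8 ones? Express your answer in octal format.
Convert 3 hundreds, 6 tens, 4 ones (place-value notation) → 3×100 + 6×10 + 4 = 364 (decimal)
Convert 2 tens, 8 ones (place-value notation) → 2×10 + 8 = 28 (decimal)
Compute 364 ÷ 28 = 13
Convert 13 (decimal) → 13 = 1×8 + 5 → 0o15 (octal)
0o15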